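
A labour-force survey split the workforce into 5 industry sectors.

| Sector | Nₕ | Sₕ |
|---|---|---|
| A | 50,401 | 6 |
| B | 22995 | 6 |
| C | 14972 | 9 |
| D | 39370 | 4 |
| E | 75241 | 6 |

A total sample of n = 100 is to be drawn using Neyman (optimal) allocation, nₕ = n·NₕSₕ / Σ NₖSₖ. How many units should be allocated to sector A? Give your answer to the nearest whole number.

26

A: NₕSₕ = 50401·6 = 302406
B: NₕSₕ = 22995·6 = 137970
C: NₕSₕ = 14972·9 = 134748
D: NₕSₕ = 39370·4 = 157480
E: NₕSₕ = 75241·6 = 451446
Σ NₕSₕ = 1184050.
n_A = 100·302406/1184050 = 25.540... → 26.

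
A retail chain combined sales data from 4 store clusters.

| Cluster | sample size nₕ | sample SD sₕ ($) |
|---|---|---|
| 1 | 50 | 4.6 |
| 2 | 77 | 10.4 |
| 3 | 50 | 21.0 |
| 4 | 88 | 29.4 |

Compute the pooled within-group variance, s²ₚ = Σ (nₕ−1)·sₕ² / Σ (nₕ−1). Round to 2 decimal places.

Degrees of freedom: 49 + 76 + 49 + 87 = 261.
Σ(nₕ−1)sₕ² = 49·21.16 + 76·108.16 + 49·441 + 87·864.36 = 106065.32.
s²ₚ = 106065.32 / 261 = 406.3805... → 406.38.

406.38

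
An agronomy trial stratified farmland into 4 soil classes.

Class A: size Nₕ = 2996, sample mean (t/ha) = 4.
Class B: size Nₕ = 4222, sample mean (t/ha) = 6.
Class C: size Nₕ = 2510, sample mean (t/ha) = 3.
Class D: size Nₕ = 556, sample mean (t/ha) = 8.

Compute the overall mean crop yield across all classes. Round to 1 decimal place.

4.8

N = 2996 + 4222 + 2510 + 556 = 10284.
Overall mean = Σ (Nₕ/N)·x̄ₕ — weight by population share, not a simple average.
Σ Nₕx̄ₕ = 2996·4 + 4222·6 + 2510·3 + 556·8 = 11984 + 25332 + 7530 + 4448 = 49294.
Divide by N: 49294 / 10284 = 4.793... → 4.8.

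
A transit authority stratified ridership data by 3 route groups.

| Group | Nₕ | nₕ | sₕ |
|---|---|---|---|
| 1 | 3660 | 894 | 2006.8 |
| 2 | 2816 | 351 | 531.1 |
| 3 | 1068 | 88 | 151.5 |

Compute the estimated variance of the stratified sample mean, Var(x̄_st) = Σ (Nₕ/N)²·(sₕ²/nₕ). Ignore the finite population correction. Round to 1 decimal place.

N = 7544; Wₕ = Nₕ/N.
group 1: (3660/7544)²·2006.8²/894 = 1060.3017
group 2: (2816/7544)²·531.1²/351 = 111.9715
group 3: (1068/7544)²·151.5²/88 = 5.2274
Sum = 1177.5006 → 1177.5.

1177.5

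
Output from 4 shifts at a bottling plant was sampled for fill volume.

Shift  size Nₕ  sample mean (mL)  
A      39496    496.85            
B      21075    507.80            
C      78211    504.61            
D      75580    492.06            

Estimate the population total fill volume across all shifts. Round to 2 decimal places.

A: 39496·496.85 = 19623587.6
B: 21075·507.80 = 10701885
C: 78211·504.61 = 39466052.71
D: 75580·492.06 = 37189894.8
τ̂ = Σ Nₕx̄ₕ = 106981420.11.

106981420.11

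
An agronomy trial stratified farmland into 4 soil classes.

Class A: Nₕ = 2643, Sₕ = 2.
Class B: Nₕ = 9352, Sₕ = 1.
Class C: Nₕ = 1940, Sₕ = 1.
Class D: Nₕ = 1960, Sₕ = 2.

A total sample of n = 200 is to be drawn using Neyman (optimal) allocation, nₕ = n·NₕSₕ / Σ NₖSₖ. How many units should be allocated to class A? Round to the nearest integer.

52

Σ NₕSₕ = 2643·2 + 9352·1 + 1940·1 + 1960·2 = 20498.
Share for A: 5286/20498 = 0.25788.
n_A = 200 × 0.25788 = 51.576... → 52.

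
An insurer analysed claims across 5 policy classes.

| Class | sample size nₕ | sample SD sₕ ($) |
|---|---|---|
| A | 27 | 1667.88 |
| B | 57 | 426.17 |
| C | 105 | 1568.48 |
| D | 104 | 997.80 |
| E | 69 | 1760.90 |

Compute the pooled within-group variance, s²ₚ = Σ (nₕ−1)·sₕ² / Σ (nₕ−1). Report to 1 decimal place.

Degrees of freedom: 26 + 56 + 104 + 103 + 68 = 357.
Σ(nₕ−1)sₕ² = 26·2781823.6944 + 56·181620.8689 + 104·2460129.5104 + 103·995604.84 + 68·3100768.81 = 651751231.3944.
s²ₚ = 651751231.3944 / 357 = 1825633.701... → 1825633.7.

1825633.7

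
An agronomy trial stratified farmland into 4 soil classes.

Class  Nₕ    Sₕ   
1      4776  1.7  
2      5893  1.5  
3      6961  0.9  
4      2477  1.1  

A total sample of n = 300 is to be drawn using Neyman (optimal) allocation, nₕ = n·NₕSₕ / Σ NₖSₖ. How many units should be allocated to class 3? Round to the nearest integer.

72

1: NₕSₕ = 4776·1.7 = 8119.2
2: NₕSₕ = 5893·1.5 = 8839.5
3: NₕSₕ = 6961·0.9 = 6264.9
4: NₕSₕ = 2477·1.1 = 2724.7
Σ NₕSₕ = 25948.3.
n_3 = 300·6264.9/25948.3 = 72.431... → 72.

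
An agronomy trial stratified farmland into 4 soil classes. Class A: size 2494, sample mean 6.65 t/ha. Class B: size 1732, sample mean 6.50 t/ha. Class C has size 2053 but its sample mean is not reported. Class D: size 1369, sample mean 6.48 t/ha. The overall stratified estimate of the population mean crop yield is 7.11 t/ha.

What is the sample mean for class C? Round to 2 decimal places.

8.60

Σ Nₕx̄ₕ = N·μ, so 2053·x̄_C = 7648·7.11 − (2494·6.65 + 1732·6.50 + 1369·6.48).
= 54377.28 − 36714.22 = 17663.06.
x̄_C = 17663.06 / 2053 = 8.6035... → 8.60.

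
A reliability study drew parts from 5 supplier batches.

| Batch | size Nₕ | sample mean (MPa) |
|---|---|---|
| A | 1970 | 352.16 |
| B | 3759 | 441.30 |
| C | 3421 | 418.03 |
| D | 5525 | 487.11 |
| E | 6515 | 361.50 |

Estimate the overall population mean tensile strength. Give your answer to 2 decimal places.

416.67

x̄_st = (Σ Nₕx̄ₕ) / (Σ Nₕ) = (1970·352.16 + 3759·441.30 + 3421·418.03 + 5525·487.11 + 6515·361.50) / 21190
= 8829137.78 / 21190 = 416.6653... → 416.67.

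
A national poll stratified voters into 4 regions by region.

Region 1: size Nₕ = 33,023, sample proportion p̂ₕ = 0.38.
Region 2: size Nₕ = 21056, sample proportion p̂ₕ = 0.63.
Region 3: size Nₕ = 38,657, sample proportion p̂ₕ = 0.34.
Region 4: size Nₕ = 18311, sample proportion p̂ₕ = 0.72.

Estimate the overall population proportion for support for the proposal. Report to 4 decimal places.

Wₕ = Nₕ/N with N = 111047: 0.2974, 0.1896, 0.3481, 0.1649.
p̂_st = 0.2974·0.38 + 0.1896·0.63 + 0.3481·0.34 + 0.1649·0.72 ≈ 0.469543... → 0.4695.

0.4695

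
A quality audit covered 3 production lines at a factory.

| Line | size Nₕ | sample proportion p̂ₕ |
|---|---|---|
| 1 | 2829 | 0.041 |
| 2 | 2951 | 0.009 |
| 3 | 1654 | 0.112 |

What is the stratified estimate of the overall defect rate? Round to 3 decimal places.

0.044

N = 2829 + 2951 + 1654 = 7434.
Overall proportion = Σ (Nₕ/N)·p̂ₕ.
Σ Nₕp̂ₕ = 115.989 + 26.559 + 185.248 = 327.796.
327.796 / 7434 = 0.04409... → 0.044.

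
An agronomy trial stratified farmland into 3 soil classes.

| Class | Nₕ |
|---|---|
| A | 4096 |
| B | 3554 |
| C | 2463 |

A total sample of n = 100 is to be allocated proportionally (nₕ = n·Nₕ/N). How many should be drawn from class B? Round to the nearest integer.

N = 4096 + 3554 + 2463 = 10113.
n_B = 100·3554/10113 = 35.143... → 35.

35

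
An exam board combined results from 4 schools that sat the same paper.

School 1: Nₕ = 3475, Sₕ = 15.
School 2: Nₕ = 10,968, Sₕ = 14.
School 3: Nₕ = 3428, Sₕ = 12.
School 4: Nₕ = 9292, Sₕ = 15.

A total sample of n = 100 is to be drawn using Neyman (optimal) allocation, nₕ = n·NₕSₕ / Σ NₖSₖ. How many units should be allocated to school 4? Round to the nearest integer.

Σ NₕSₕ = 3475·15 + 10968·14 + 3428·12 + 9292·15 = 386193.
Share for 4: 139380/386193 = 0.36091.
n_4 = 100 × 0.36091 = 36.091... → 36.

36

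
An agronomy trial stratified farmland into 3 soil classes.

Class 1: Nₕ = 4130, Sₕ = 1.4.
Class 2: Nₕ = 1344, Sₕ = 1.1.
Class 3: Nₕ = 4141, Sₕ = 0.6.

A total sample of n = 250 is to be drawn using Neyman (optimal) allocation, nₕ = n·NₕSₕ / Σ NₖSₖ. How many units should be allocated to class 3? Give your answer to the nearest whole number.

Σ NₕSₕ = 4130·1.4 + 1344·1.1 + 4141·0.6 = 9745.
Share for 3: 2484.6/9745 = 0.25496.
n_3 = 250 × 0.25496 = 63.740... → 64.

64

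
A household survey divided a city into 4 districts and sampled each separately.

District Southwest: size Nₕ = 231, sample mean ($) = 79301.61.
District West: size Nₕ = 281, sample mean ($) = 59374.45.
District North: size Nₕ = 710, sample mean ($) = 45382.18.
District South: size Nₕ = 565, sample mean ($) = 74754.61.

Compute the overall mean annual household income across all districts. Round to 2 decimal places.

x̄_st = (Σ Nₕx̄ₕ) / (Σ Nₕ) = (231·79301.61 + 281·59374.45 + 710·45382.18 + 565·74754.61) / 1787
= 109460594.81 / 1787 = 61253.8303... → 61253.83.

61253.83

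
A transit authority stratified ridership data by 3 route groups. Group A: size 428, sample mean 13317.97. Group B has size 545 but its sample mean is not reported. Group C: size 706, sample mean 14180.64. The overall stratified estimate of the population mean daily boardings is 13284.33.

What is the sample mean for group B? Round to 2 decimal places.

12096.82

Σ Nₕx̄ₕ = N·μ, so 545·x̄_B = 1679·13284.33 − (428·13317.97 + 706·14180.64).
= 22304390.07 − 15711623 = 6592767.07.
x̄_B = 6592767.07 / 545 = 12096.8203... → 12096.82.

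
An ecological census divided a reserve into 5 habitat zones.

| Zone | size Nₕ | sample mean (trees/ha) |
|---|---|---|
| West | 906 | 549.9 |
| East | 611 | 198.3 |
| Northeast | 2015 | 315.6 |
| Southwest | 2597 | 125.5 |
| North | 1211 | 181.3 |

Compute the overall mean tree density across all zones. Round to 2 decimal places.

245.34

N = 906 + 611 + 2015 + 2597 + 1211 = 7340.
The stratified mean weights each stratum mean by its population share Nₕ/N.
Σ Nₕx̄ₕ = 906·549.9 + 611·198.3 + 2015·315.6 + 2597·125.5 + 1211·181.3 = 498209.4 + 121161.3 + 635934 + 325923.5 + 219554.3 = 1800782.5.
Divide by N: 1800782.5 / 7340 = 245.3382... → 245.34.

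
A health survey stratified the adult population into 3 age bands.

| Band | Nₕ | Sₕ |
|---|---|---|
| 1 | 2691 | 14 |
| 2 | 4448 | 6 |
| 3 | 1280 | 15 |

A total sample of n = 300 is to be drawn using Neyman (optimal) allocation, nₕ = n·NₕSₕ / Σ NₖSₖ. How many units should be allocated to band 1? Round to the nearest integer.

1: NₕSₕ = 2691·14 = 37674
2: NₕSₕ = 4448·6 = 26688
3: NₕSₕ = 1280·15 = 19200
Σ NₕSₕ = 83562.
n_1 = 300·37674/83562 = 135.255... → 135.

135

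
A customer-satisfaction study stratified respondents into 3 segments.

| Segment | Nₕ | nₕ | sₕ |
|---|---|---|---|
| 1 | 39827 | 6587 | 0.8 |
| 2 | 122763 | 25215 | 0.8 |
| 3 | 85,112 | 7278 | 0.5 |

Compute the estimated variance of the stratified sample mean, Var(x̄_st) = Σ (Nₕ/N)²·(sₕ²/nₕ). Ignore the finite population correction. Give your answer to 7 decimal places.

N = 247702; Wₕ = Nₕ/N.
segment 1: (39827/247702)²·0.8²/6587 = 0.0000025118
segment 2: (122763/247702)²·0.8²/25215 = 0.0000062344
segment 3: (85112/247702)²·0.5²/7278 = 0.0000040556
Sum = 0.0000128018 → 0.0000128.

0.0000128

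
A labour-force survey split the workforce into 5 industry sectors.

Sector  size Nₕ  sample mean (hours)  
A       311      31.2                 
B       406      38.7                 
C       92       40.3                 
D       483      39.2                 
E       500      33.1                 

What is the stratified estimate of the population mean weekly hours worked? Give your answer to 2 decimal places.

N = 311 + 406 + 92 + 483 + 500 = 1792.
Weight each subgroup mean by Nₕ/N and sum.
Σ Nₕx̄ₕ = 311·31.2 + 406·38.7 + 92·40.3 + 483·39.2 + 500·33.1 = 9703.2 + 15712.2 + 3707.6 + 18933.6 + 16550 = 64606.6.
Divide by N: 64606.6 / 1792 = 36.0528... → 36.05.

36.05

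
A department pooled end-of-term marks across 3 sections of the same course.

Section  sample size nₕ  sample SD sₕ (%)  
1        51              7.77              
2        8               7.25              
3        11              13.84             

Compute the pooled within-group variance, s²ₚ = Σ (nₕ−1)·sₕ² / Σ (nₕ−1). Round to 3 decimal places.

1: (51−1)·7.77² = 50·60.3729 = 3018.645
2: (8−1)·7.25² = 7·52.5625 = 367.9375
3: (11−1)·13.84² = 10·191.5456 = 1915.456
Numerator = 5302.0385; denominator = Σ(nₕ−1) = 67.
s²ₚ = 5302.0385/67 = 79.13490... → 79.135.

79.135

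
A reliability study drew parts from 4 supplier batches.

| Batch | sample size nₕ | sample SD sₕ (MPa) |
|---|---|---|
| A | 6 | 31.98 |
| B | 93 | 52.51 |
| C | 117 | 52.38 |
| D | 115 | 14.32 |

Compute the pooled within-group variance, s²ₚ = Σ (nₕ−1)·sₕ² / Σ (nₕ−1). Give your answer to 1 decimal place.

1836.2

Degrees of freedom: 5 + 92 + 116 + 114 = 327.
Σ(nₕ−1)sₕ² = 5·1022.7204 + 92·2757.3001 + 116·2743.6644 + 114·205.0624 = 600427.3952.
s²ₚ = 600427.3952 / 327 = 1836.169... → 1836.2.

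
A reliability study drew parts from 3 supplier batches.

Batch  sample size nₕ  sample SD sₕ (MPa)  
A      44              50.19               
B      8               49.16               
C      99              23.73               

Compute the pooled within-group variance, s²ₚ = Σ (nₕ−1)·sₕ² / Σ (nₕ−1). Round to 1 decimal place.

1219.1

Degrees of freedom: 43 + 7 + 98 = 148.
Σ(nₕ−1)sₕ² = 43·2519.0361 + 7·2416.7056 + 98·563.1129 = 180420.5557.
s²ₚ = 180420.5557 / 148 = 1219.058... → 1219.1.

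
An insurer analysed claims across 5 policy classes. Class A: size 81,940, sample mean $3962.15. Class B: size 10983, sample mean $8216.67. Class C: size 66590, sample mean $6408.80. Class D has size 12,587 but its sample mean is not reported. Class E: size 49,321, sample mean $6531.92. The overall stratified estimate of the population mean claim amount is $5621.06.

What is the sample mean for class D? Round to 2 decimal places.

6418.98

N = 81940 + 10983 + 66590 + 12587 + 49321 = 221421.
Overall total = μ·N = 5621.06·221421 = 1244620726.26.
Subtract the known strata: 81940·3962.15 + 10983·8216.67 + 66590·6408.80 + 49321·6531.92 = 1163825075.93.
Remaining total for class D: 1244620726.26 − 1163825075.93 = 80795650.33.
Divide by its size: 80795650.33 / 12587 = 6418.9760... → 6418.98.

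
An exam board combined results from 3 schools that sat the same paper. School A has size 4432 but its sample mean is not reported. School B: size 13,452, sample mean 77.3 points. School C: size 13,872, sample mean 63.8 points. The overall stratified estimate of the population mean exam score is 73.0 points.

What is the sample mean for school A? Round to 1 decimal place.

88.7

Σ Nₕx̄ₕ = N·μ, so 4432·x̄_A = 31756·73.0 − (13452·77.3 + 13872·63.8).
= 2318188 − 1924873.2 = 393314.8.
x̄_A = 393314.8 / 4432 = 88.744... → 88.7.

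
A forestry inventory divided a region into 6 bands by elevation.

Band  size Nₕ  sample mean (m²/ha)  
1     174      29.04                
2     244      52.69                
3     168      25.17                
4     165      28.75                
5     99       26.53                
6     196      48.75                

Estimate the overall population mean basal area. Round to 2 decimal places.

37.35

N = 1046; weights Wₕ = Nₕ/N = (0.1663, 0.2333, 0.1606, 0.1577, 0.0946, 0.1874).
x̄_st = Σ Wₕ·x̄ₕ = 0.1663·29.04 + 0.2333·52.69 + 0.1606·25.17 + 0.1577·28.75 + 0.0946·26.53 + 0.1874·48.75 ≈ 37.3452...
→ 37.35.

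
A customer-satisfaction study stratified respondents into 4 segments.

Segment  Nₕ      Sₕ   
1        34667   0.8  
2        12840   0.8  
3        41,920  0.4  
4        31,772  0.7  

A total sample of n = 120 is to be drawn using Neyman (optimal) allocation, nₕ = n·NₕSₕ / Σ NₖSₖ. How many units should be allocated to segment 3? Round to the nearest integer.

Σ NₕSₕ = 34667·0.8 + 12840·0.8 + 41920·0.4 + 31772·0.7 = 77014.
Share for 3: 16768/77014 = 0.21773.
n_3 = 120 × 0.21773 = 26.127... → 26.

26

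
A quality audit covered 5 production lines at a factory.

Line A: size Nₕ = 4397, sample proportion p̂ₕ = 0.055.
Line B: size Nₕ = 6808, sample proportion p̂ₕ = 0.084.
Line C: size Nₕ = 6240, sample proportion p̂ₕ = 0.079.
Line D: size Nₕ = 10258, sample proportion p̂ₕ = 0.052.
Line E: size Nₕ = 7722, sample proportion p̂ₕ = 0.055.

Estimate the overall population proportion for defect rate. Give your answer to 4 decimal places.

N = 4397 + 6808 + 6240 + 10258 + 7722 = 35425.
Overall proportion = Σ (Nₕ/N)·p̂ₕ.
Σ Nₕp̂ₕ = 241.835 + 571.872 + 492.96 + 533.416 + 424.71 = 2264.793.
2264.793 / 35425 = 0.063932... → 0.0639.

0.0639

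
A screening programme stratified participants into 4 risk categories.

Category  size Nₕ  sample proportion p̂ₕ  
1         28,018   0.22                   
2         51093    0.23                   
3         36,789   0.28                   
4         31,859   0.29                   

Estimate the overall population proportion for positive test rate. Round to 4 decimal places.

Wₕ = Nₕ/N with N = 147759: 0.1896, 0.3458, 0.2490, 0.2156.
p̂_st = 0.1896·0.22 + 0.3458·0.23 + 0.2490·0.28 + 0.2156·0.29 ≈ 0.253490... → 0.2535.

0.2535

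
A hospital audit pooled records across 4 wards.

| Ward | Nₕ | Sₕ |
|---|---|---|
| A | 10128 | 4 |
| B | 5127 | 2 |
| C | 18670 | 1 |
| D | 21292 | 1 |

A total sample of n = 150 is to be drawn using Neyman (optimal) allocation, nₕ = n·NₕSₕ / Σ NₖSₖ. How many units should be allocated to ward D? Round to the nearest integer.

A: NₕSₕ = 10128·4 = 40512
B: NₕSₕ = 5127·2 = 10254
C: NₕSₕ = 18670·1 = 18670
D: NₕSₕ = 21292·1 = 21292
Σ NₕSₕ = 90728.
n_D = 150·21292/90728 = 35.202... → 35.

35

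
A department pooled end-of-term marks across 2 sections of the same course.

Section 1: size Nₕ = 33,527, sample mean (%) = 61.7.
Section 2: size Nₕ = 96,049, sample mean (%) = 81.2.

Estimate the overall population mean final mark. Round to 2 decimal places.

76.15

x̄_st = (Σ Nₕx̄ₕ) / (Σ Nₕ) = (33527·61.7 + 96049·81.2) / 129576
= 9867794.7 / 129576 = 76.1545... → 76.15.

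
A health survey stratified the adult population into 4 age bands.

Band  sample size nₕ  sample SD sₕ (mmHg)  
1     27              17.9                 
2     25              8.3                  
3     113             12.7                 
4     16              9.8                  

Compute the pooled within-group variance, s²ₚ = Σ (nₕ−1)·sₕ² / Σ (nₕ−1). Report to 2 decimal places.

166.61

Degrees of freedom: 26 + 24 + 112 + 15 = 177.
Σ(nₕ−1)sₕ² = 26·320.41 + 24·68.89 + 112·161.29 + 15·96.04 = 29489.1.
s²ₚ = 29489.1 / 177 = 166.6051... → 166.61.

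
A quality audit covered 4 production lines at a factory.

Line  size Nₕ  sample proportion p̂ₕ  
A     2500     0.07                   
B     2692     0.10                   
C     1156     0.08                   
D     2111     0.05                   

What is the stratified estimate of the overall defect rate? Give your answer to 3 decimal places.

Wₕ = Nₕ/N with N = 8459: 0.2955, 0.3182, 0.1367, 0.2496.
p̂_st = 0.2955·0.07 + 0.3182·0.10 + 0.1367·0.08 + 0.2496·0.05 ≈ 0.07592... → 0.076.

0.076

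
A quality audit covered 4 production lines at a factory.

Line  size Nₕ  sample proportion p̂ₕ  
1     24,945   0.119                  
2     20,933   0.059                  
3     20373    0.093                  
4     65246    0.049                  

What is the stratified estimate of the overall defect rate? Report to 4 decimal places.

Wₕ = Nₕ/N with N = 131497: 0.1897, 0.1592, 0.1549, 0.4962.
p̂_st = 0.1897·0.119 + 0.1592·0.059 + 0.1549·0.093 + 0.4962·0.049 ≈ 0.070688... → 0.0707.

0.0707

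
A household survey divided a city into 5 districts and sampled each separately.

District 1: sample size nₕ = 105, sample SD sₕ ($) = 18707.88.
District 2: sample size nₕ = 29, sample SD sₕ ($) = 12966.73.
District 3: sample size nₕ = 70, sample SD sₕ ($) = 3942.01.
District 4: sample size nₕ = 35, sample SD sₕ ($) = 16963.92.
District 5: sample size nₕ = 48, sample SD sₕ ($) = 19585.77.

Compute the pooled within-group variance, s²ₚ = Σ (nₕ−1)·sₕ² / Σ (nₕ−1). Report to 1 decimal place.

1: (105−1)·18707.88² = 104·349984774.0944 = 36398416505.8176
2: (29−1)·12966.73² = 28·168136086.8929 = 4707810433.0012
3: (70−1)·3942.01² = 69·15539442.8401 = 1072221555.9669
4: (35−1)·16963.92² = 34·287774581.7664 = 9784335780.0576
5: (48−1)·19585.77² = 47·383602386.4929 = 18029312165.1663
Numerator = 69992096440.0096; denominator = Σ(nₕ−1) = 282.
s²ₚ = 69992096440.0096/282 = 248198923.546... → 248198923.5.

248198923.5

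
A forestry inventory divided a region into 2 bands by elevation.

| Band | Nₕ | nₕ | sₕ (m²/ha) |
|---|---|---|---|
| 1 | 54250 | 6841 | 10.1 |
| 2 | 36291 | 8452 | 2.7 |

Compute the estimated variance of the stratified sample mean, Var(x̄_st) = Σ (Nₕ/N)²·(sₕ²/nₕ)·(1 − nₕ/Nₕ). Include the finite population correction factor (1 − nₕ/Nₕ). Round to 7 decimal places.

0.0047847

N = 90541; Wₕ = Nₕ/N.
band 1: (54250/90541)²·10.1²/6841·(1 − 6841/54250) = 0.0046783544
band 2: (36291/90541)²·2.7²/8452·(1 − 8452/36291) = 0.0001062992
Sum = 0.0047846536 → 0.0047847.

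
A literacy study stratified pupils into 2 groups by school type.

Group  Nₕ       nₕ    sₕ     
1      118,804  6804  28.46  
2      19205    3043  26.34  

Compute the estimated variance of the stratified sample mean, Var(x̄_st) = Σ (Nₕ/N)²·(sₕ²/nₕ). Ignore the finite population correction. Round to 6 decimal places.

0.092632

N = 138009. Term for each stratum: Wₕ²sₕ²/nₕ.
Var(x̄_st) = 0.088217104 + 0.004415129 = 0.092632233 → 0.092632.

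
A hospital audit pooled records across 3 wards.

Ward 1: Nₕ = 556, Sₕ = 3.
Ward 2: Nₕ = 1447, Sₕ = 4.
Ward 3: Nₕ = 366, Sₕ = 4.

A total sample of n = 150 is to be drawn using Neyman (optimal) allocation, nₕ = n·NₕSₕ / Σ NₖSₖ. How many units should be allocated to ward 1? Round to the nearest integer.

Σ NₕSₕ = 556·3 + 1447·4 + 366·4 = 8920.
Share for 1: 1668/8920 = 0.18700.
n_1 = 150 × 0.18700 = 28.049... → 28.

28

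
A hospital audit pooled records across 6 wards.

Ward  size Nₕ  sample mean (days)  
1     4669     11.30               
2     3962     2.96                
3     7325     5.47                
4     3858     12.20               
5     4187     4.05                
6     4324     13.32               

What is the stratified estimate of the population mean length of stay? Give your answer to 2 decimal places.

7.99

x̄_st = (Σ Nₕx̄ₕ) / (Σ Nₕ) = (4669·11.30 + 3962·2.96 + 7325·5.47 + 3858·12.20 + 4187·4.05 + 4324·13.32) / 28325
= 226175.6 / 28325 = 7.9850... → 7.99.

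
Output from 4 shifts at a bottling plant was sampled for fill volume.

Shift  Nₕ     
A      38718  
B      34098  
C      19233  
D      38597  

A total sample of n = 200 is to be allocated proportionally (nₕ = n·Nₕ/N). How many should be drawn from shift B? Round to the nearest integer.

52

Share of shift B = 34098/130646 = 0.26100.
Allocate 200 × 0.26100 = 52.199... → 52.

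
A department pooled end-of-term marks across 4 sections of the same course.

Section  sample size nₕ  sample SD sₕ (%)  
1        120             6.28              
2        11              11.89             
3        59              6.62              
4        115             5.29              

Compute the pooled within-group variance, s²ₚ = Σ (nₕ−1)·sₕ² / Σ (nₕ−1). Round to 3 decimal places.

39.332

1: (120−1)·6.28² = 119·39.4384 = 4693.1696
2: (11−1)·11.89² = 10·141.3721 = 1413.721
3: (59−1)·6.62² = 58·43.8244 = 2541.8152
4: (115−1)·5.29² = 114·27.9841 = 3190.1874
Numerator = 11838.8932; denominator = Σ(nₕ−1) = 301.
s²ₚ = 11838.8932/301 = 39.33187... → 39.332.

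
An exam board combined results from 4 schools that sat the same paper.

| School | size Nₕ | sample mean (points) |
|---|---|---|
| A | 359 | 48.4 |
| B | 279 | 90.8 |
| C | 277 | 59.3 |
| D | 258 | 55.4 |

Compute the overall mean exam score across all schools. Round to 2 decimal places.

62.60

x̄_st = (Σ Nₕx̄ₕ) / (Σ Nₕ) = (359·48.4 + 279·90.8 + 277·59.3 + 258·55.4) / 1173
= 73428.1 / 1173 = 62.5986... → 62.60.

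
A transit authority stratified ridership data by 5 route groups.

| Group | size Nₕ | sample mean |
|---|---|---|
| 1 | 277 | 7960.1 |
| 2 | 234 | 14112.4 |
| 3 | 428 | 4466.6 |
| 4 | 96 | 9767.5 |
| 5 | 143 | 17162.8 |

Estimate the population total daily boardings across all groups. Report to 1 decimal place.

Population total = Σ Nₕ·x̄ₕ (each stratum's size times its mean).
277·7960.1 + 234·14112.4 + 428·4466.6 + 96·9767.5 + 143·17162.8 = 2204947.7 + 3302301.6 + 1911704.8 + 937680 + 2454280.4 = 10810914.5.

10810914.5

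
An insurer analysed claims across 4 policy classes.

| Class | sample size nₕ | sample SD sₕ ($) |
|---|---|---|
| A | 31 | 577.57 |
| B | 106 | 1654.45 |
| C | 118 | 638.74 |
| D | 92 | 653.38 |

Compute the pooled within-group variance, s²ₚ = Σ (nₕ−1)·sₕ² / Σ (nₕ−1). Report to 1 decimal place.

Degrees of freedom: 30 + 105 + 117 + 91 = 343.
Σ(nₕ−1)sₕ² = 30·333587.1049 + 105·2737204.8025 + 117·407988.7876 + 91·426905.4244 = 383997199.1791.
s²ₚ = 383997199.1791 / 343 = 1119525.362... → 1119525.4.

1119525.4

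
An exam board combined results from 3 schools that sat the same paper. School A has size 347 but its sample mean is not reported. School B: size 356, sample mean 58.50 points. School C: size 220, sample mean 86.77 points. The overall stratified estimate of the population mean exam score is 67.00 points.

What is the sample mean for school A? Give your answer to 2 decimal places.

Σ Nₕx̄ₕ = N·μ, so 347·x̄_A = 923·67.00 − (356·58.50 + 220·86.77).
= 61841 − 39915.4 = 21925.6.
x̄_A = 21925.6 / 347 = 63.1862... → 63.19.

63.19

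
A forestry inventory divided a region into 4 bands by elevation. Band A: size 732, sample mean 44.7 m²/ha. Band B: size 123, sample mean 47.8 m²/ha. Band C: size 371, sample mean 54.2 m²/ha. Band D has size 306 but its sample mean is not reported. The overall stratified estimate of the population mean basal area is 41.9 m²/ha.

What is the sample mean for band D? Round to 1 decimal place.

17.9

Σ Nₕx̄ₕ = N·μ, so 306·x̄_D = 1532·41.9 − (732·44.7 + 123·47.8 + 371·54.2).
= 64190.8 − 58708 = 5482.8.
x̄_D = 5482.8 / 306 = 17.918... → 17.9.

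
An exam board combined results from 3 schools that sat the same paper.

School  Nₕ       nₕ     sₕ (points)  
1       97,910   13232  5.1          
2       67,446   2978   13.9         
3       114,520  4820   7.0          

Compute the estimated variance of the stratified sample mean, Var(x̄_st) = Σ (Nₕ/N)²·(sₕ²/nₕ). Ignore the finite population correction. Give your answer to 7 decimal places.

0.0057104

N = 279876; Wₕ = Nₕ/N.
school 1: (97910/279876)²·5.1²/13232 = 0.0002405679
school 2: (67446/279876)²·13.9²/2978 = 0.0037677839
school 3: (114520/279876)²·7.0²/4820 = 0.0017020817
Sum = 0.0057104335 → 0.0057104.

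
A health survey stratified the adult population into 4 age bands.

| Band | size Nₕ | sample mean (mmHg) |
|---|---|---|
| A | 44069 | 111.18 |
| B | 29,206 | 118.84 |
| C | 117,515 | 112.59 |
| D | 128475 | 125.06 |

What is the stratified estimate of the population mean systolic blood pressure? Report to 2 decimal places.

N = 44069 + 29206 + 117515 + 128475 = 319265.
Overall mean = Σ (Nₕ/N)·x̄ₕ — weight by population share, not a simple average.
Σ Nₕx̄ₕ = 44069·111.18 + 29206·118.84 + 117515·112.59 + 128475·125.06 = 4899591.42 + 3470841.04 + 13231013.85 + 16067083.5 = 37668529.81.
Divide by N: 37668529.81 / 319265 = 117.9852... → 117.99.

117.99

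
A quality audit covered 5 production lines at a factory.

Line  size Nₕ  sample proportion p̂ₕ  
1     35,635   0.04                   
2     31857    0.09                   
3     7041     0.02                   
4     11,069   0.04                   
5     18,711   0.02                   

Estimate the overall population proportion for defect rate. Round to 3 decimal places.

0.050

N = 35635 + 31857 + 7041 + 11069 + 18711 = 104313.
Overall proportion = Σ (Nₕ/N)·p̂ₕ.
Σ Nₕp̂ₕ = 1425.4 + 2867.13 + 140.82 + 442.76 + 374.22 = 5250.33.
5250.33 / 104313 = 0.05033... → 0.050.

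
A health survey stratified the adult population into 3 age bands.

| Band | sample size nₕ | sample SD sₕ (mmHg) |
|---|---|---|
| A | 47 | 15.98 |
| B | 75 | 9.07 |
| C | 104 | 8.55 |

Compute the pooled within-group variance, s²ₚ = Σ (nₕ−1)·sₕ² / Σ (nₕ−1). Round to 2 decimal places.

113.74

Degrees of freedom: 46 + 74 + 103 = 223.
Σ(nₕ−1)sₕ² = 46·255.3604 + 74·82.2649 + 103·73.1025 = 25363.7385.
s²ₚ = 25363.7385 / 223 = 113.7387... → 113.74.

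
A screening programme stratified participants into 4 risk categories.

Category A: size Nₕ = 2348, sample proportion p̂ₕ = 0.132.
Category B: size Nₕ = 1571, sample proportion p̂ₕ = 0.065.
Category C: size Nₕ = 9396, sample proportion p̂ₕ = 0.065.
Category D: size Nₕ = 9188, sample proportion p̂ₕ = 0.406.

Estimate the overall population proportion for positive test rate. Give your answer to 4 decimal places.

N = 2348 + 1571 + 9396 + 9188 = 22503.
Overall proportion = Σ (Nₕ/N)·p̂ₕ.
Σ Nₕp̂ₕ = 309.936 + 102.115 + 610.74 + 3730.328 = 4753.119.
4753.119 / 22503 = 0.211222... → 0.2112.

0.2112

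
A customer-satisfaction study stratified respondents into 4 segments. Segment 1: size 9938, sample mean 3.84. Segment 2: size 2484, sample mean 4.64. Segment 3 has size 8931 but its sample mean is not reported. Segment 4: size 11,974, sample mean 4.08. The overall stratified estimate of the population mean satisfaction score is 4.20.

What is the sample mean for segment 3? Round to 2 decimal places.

4.64

Σ Nₕx̄ₕ = N·μ, so 8931·x̄_3 = 33327·4.20 − (9938·3.84 + 2484·4.64 + 11974·4.08).
= 139973.4 − 98541.6 = 41431.8.
x̄_3 = 41431.8 / 8931 = 4.6391... → 4.64.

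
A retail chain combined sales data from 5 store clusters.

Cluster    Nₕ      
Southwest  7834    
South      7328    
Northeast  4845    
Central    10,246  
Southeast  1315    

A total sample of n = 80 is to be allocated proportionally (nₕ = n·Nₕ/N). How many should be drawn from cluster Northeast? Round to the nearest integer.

12

Share of cluster Northeast = 4845/31568 = 0.15348.
Allocate 80 × 0.15348 = 12.278... → 12.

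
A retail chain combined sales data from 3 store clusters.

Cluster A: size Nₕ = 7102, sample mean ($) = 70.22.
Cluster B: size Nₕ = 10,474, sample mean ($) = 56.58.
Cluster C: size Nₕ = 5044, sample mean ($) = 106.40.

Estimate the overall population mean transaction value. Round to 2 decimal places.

71.97

N = 22620; weights Wₕ = Nₕ/N = (0.3140, 0.4630, 0.2230).
x̄_st = Σ Wₕ·x̄ₕ = 0.3140·70.22 + 0.4630·56.58 + 0.2230·106.40 ≈ 71.9718...
→ 71.97.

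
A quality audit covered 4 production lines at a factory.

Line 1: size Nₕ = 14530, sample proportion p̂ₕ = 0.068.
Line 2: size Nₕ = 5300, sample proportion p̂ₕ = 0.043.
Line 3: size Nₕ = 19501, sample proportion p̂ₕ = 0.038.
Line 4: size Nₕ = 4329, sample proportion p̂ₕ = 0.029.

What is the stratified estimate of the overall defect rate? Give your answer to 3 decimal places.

0.048

Wₕ = Nₕ/N with N = 43660: 0.3328, 0.1214, 0.4467, 0.0992.
p̂_st = 0.3328·0.068 + 0.1214·0.043 + 0.4467·0.038 + 0.0992·0.029 ≈ 0.04770... → 0.048.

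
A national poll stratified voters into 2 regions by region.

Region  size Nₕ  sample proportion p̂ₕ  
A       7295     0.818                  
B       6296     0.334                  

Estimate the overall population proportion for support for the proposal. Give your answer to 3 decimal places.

0.594

N = 7295 + 6296 = 13591.
Overall proportion = Σ (Nₕ/N)·p̂ₕ.
Σ Nₕp̂ₕ = 5967.31 + 2102.864 = 8070.174.
8070.174 / 13591 = 0.59379... → 0.594.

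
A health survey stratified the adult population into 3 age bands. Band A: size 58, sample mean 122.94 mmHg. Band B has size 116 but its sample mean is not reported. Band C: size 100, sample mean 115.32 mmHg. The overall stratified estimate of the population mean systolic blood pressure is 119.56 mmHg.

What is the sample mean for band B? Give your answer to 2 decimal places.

N = 58 + 116 + 100 = 274.
Overall total = μ·N = 119.56·274 = 32759.44.
Subtract the known strata: 58·122.94 + 100·115.32 = 18662.52.
Remaining total for band B: 32759.44 − 18662.52 = 14096.92.
Divide by its size: 14096.92 / 116 = 121.5252... → 121.53.

121.53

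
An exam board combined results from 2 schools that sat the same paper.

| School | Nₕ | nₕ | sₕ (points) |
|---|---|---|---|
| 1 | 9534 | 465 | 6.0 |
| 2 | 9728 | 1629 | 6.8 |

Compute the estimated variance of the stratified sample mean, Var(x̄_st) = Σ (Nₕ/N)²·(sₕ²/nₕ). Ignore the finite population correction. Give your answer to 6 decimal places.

0.026207

N = 19262. Term for each stratum: Wₕ²sₕ²/nₕ.
Var(x̄_st) = 0.018966932 + 0.007240042 = 0.026206974 → 0.026207.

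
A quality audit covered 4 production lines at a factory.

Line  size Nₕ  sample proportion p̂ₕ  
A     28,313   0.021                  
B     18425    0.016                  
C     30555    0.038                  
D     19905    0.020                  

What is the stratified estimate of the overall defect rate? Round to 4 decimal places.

Wₕ = Nₕ/N with N = 97198: 0.2913, 0.1896, 0.3144, 0.2048.
p̂_st = 0.2913·0.021 + 0.1896·0.016 + 0.3144·0.038 + 0.2048·0.020 ≈ 0.025191... → 0.0252.

0.0252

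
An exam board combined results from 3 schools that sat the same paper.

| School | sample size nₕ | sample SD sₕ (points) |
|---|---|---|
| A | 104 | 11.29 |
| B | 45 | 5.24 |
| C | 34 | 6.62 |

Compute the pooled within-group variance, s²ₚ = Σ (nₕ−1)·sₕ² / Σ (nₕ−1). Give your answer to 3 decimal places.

87.684

A: (104−1)·11.29² = 103·127.4641 = 13128.8023
B: (45−1)·5.24² = 44·27.4576 = 1208.1344
C: (34−1)·6.62² = 33·43.8244 = 1446.2052
Numerator = 15783.1419; denominator = Σ(nₕ−1) = 180.
s²ₚ = 15783.1419/180 = 87.68412... → 87.684.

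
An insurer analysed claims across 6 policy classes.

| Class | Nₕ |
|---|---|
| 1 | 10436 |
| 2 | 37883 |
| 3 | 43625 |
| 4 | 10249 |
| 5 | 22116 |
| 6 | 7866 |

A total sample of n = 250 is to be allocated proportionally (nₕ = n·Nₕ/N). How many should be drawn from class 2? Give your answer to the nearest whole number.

N = 10436 + 37883 + 43625 + 10249 + 22116 + 7866 = 132175.
n_2 = 250·37883/132175 = 71.653... → 72.

72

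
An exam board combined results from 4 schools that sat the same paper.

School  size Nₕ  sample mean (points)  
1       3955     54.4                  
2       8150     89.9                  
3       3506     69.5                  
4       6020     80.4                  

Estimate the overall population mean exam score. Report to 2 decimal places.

N = 3955 + 8150 + 3506 + 6020 = 21631.
The stratified mean weights each stratum mean by its population share Nₕ/N.
Σ Nₕx̄ₕ = 3955·54.4 + 8150·89.9 + 3506·69.5 + 6020·80.4 = 215152 + 732685 + 243667 + 484008 = 1675512.
Divide by N: 1675512 / 21631 = 77.4588... → 77.46.

77.46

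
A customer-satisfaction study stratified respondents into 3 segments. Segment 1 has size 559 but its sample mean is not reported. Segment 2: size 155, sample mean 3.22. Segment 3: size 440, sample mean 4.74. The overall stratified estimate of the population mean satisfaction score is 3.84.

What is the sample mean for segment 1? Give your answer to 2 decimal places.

3.30

N = 559 + 155 + 440 = 1154.
Overall total = μ·N = 3.84·1154 = 4431.36.
Subtract the known strata: 155·3.22 + 440·4.74 = 2584.7.
Remaining total for segment 1: 4431.36 − 2584.7 = 1846.66.
Divide by its size: 1846.66 / 559 = 3.3035... → 3.30.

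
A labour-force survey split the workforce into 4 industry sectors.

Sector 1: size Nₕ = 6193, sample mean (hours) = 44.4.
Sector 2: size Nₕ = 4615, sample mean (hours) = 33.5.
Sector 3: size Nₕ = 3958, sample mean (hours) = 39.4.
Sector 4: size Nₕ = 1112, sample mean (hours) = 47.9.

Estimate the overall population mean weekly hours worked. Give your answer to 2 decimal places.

40.23

x̄_st = (Σ Nₕx̄ₕ) / (Σ Nₕ) = (6193·44.4 + 4615·33.5 + 3958·39.4 + 1112·47.9) / 15878
= 638781.7 / 15878 = 40.2306... → 40.23.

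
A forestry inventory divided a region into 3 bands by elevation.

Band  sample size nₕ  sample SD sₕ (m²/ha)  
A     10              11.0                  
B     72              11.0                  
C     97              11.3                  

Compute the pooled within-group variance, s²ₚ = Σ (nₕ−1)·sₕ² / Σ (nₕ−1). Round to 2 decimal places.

124.65

A: (10−1)·11.0² = 9·121 = 1089
B: (72−1)·11.0² = 71·121 = 8591
C: (97−1)·11.3² = 96·127.69 = 12258.24
Numerator = 21938.24; denominator = Σ(nₕ−1) = 176.
s²ₚ = 21938.24/176 = 124.6491... → 124.65.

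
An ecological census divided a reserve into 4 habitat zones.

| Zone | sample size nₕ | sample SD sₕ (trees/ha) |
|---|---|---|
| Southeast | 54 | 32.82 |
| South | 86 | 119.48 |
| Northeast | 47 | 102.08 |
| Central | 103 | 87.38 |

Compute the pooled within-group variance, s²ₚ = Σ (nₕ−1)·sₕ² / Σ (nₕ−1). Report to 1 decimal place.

8841.4

Southeast: (54−1)·32.82² = 53·1077.1524 = 57089.0772
South: (86−1)·119.48² = 85·14275.4704 = 1213414.984
Northeast: (47−1)·102.08² = 46·10420.3264 = 479335.0144
Central: (103−1)·87.38² = 102·7635.2644 = 778796.9688
Numerator = 2528636.0444; denominator = Σ(nₕ−1) = 286.
s²ₚ = 2528636.0444/286 = 8841.385... → 8841.4.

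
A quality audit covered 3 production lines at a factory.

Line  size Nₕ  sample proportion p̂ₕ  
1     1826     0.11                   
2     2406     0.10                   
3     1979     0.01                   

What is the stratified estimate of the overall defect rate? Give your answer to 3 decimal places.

N = 1826 + 2406 + 1979 = 6211.
Overall proportion = Σ (Nₕ/N)·p̂ₕ.
Σ Nₕp̂ₕ = 200.86 + 240.6 + 19.79 = 461.25.
461.25 / 6211 = 0.07426... → 0.074.

0.074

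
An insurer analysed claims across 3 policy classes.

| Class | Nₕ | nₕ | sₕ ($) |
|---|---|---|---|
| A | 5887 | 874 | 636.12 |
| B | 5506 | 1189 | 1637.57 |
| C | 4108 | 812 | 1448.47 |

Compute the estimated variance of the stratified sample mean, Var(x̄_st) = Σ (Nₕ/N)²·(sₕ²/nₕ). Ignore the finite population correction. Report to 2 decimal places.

N = 15501. Term for each stratum: Wₕ²sₕ²/nₕ.
Var(x̄_st) = 66.77829 + 284.55805 + 181.46982 = 532.80616 → 532.81.

532.81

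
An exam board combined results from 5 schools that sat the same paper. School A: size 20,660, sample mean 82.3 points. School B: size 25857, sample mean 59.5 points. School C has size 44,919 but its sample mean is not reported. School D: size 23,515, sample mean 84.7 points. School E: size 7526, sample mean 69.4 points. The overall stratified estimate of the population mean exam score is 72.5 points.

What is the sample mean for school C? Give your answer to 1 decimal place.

Σ Nₕx̄ₕ = N·μ, so 44919·x̄_C = 122477·72.5 − (20660·82.3 + 25857·59.5 + 23515·84.7 + 7526·69.4).
= 8879582.5 − 5752834.4 = 3126748.1.
x̄_C = 3126748.1 / 44919 = 69.609... → 69.6.

69.6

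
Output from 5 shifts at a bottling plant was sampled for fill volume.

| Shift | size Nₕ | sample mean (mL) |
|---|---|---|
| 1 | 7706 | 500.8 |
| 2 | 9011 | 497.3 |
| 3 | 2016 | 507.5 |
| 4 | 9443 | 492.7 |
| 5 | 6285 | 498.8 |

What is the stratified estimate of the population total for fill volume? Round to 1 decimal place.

1: 7706·500.8 = 3859164.8
2: 9011·497.3 = 4481170.3
3: 2016·507.5 = 1023120
4: 9443·492.7 = 4652566.1
5: 6285·498.8 = 3134958
τ̂ = Σ Nₕx̄ₕ = 17150979.2.

17150979.2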